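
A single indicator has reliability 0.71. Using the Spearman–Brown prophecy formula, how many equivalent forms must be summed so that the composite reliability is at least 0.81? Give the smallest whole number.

k ≥ ρ*(1−ρ₁)/(ρ₁(1−ρ*)) = 0.81·0.29 / (0.71·0.19) = 1.741.
Smallest integer k = 2.

2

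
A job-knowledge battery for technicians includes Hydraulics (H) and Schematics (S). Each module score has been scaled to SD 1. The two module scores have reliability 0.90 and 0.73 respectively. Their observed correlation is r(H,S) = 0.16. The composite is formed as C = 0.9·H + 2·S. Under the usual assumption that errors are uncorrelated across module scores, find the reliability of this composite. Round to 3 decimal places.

Var(C) = 0.9² + 2² + 2·[1.8·0.16] = 4.81 + 0.576 = 5.386.
With uncorrelated errors the cross-covariances are all true-score covariance, so they carry over unchanged; only the diagonal terms shrink to ρᵢσᵢ².
True-score variance = [0.9²·0.90 + 2²·0.73] + 0.576 = 3.649 + 0.576 = 4.225.
Reliability = 4.225 / 5.386 = 0.784.

0.784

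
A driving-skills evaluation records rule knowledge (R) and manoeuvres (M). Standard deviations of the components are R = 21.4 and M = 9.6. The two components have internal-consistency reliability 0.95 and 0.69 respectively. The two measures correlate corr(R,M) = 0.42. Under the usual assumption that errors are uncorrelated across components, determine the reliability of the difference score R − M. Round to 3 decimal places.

0.864

Var(R−M) = 21.4² + 9.6² − 2·21.4·9.6·0.42 = 550.12 − 172.57 = 377.55.
Because errors are independent across components, Cov(Tᵢ,Tⱼ) = Cov(Xᵢ,Xⱼ); the off-diagonal part of the true-score variance is the same as above.
True-score variance = [21.4²·0.95 + 9.6²·0.69] − 172.57 = 498.652 − 172.57 = 326.083.
Reliability = 326.083 / 377.55 = 0.864.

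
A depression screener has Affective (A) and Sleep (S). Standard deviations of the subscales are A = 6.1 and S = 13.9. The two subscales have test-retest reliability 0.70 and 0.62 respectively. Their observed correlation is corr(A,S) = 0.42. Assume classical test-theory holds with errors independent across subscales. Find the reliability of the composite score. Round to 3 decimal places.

Var(A+S) = 6.1² + 13.9² + 2·[6.1·13.9·0.42] = 230.42 + 71.2236 = 301.644.
Under uncorrelated errors the observed covariances equal the true-score covariances, so only the own-variance terms attenuate.
True-score variance = [6.1²·0.70 + 13.9²·0.62] + 71.2236 = 145.837 + 71.2236 = 217.061.
Reliability = 217.061 / 301.644 = 0.720.

0.720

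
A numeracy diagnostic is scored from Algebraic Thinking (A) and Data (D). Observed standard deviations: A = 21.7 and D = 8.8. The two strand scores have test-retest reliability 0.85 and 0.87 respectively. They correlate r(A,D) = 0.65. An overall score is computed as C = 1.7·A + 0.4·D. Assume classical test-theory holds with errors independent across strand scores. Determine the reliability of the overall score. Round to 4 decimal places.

0.8666

Var(C) = 1.7²·21.7² + 0.4²·8.8² + 2·[0.68·21.7·8.8·0.65] = 1373.26 + 168.809 = 1542.07.
Under uncorrelated errors the observed covariances equal the true-score covariances, so only the own-variance terms attenuate.
True-score variance = [1.7²·21.7²·0.85 + 0.4²·8.8²·0.87] + 168.809 = 1167.52 + 168.809 = 1336.33.
Reliability = 1336.33 / 1542.07 = 0.8666.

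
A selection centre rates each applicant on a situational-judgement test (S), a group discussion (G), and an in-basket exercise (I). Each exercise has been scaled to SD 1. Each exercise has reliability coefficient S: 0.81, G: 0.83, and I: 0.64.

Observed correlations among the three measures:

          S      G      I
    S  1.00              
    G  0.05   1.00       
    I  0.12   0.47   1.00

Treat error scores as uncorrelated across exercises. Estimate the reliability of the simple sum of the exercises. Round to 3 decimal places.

0.832

Var(S+G+I) = 3 + 2·[0.05 + 0.12 + 0.47] = 3 + 1.28 = 4.28.
With uncorrelated errors the cross-covariances are all true-score covariance, so they carry over unchanged; only the diagonal terms shrink to ρᵢσᵢ².
True-score variance = [0.81 + 0.83 + 0.64] + 1.28 = 2.28 + 1.28 = 3.56.
Reliability = 3.56 / 4.28 = 0.832.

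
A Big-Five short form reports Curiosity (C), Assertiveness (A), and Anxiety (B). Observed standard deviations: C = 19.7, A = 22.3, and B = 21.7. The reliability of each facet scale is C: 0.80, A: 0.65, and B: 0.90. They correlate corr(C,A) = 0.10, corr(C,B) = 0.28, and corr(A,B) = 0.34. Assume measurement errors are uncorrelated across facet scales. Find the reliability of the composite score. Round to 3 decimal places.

0.852

Var(C+A+B) = 19.7² + 22.3² + 21.7² + 2·[19.7·22.3·0.10 + 19.7·21.7·0.28 + 22.3·21.7·0.34] = 1356.27 + 656.315 = 2012.59.
Because errors are independent across components, Cov(Tᵢ,Tⱼ) = Cov(Xᵢ,Xⱼ); the off-diagonal part of the true-score variance is the same as above.
True-score variance = [19.7²·0.80 + 22.3²·0.65 + 21.7²·0.90] + 656.315 = 1057.51 + 656.315 = 1713.83.
Reliability = 1713.83 / 2012.59 = 0.852.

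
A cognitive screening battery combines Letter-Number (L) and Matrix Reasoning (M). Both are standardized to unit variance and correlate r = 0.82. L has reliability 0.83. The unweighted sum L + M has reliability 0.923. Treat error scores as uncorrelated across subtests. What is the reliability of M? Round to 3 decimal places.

0.890

Var(L+M) = 2 + 2·0.82 = 3.640.
True-score variance = ρ_L + ρ_M + 2·0.82, so 0.923 = (0.83 + ρ_M + 1.64) / 3.640.
ρ_M = 0.923·3.640 − 0.83 − 1.64 = 0.890.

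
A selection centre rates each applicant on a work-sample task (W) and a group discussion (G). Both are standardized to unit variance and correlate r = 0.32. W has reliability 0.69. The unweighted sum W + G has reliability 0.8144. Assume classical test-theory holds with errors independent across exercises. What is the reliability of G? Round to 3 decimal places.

Var(W+G) = 2 + 2·0.32 = 2.640.
True-score variance = ρ_W + ρ_G + 2·0.32, so 0.8144 = (0.69 + ρ_G + 0.64) / 2.640.
ρ_G = 0.8144·2.640 − 0.69 − 0.64 = 0.820.

0.820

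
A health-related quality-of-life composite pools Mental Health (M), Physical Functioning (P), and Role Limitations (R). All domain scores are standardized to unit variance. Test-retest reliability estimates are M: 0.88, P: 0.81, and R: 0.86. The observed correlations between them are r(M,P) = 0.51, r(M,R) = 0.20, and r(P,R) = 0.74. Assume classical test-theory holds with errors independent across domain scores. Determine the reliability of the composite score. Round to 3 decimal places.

Var(M+P+R) = 3 + 2·[0.51 + 0.20 + 0.74] = 3 + 2.9 = 5.9.
Because errors are independent across components, Cov(Tᵢ,Tⱼ) = Cov(Xᵢ,Xⱼ); the off-diagonal part of the true-score variance is the same as above.
True-score variance = [0.88 + 0.81 + 0.86] + 2.9 = 2.55 + 2.9 = 5.45.
Reliability = 5.45 / 5.9 = 0.924.

0.924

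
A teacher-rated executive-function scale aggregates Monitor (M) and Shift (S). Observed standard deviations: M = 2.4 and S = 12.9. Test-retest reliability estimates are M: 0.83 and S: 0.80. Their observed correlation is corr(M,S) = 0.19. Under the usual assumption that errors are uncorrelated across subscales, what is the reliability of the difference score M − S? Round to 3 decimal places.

0.786

Var(M−S) = 2.4² + 12.9² − 2·2.4·12.9·0.19 = 172.17 − 11.7648 = 160.405.
With uncorrelated errors the cross-covariances are all true-score covariance, so they carry over unchanged; only the diagonal terms shrink to ρᵢσᵢ².
True-score variance = [2.4²·0.83 + 12.9²·0.80] − 11.7648 = 137.909 − 11.7648 = 126.144.
Reliability = 126.144 / 160.405 = 0.786.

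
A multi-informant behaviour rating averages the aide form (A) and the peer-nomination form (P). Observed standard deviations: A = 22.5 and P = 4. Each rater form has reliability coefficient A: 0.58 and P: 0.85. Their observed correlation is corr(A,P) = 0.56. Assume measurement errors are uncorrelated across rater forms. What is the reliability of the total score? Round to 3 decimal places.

Var(A+P) = 22.5² + 4² + 2·[22.5·4·0.56] = 522.25 + 100.8 = 623.05.
Because errors are independent across components, Cov(Tᵢ,Tⱼ) = Cov(Xᵢ,Xⱼ); the off-diagonal part of the true-score variance is the same as above.
True-score variance = [22.5²·0.58 + 4²·0.85] + 100.8 = 307.225 + 100.8 = 408.025.
Reliability = 408.025 / 623.05 = 0.655.

0.655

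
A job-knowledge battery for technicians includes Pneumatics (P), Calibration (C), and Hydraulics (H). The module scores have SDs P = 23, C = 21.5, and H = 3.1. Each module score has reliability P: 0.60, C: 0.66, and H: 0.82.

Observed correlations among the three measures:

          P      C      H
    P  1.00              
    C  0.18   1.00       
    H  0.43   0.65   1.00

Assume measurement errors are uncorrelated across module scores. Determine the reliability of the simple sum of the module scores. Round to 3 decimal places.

Var(P+C+H) = 23² + 21.5² + 3.1² + 2·[23·21.5·0.18 + 23·3.1·0.43 + 21.5·3.1·0.65] = 1000.86 + 325.983 = 1326.84.
Because errors are independent across components, Cov(Tᵢ,Tⱼ) = Cov(Xᵢ,Xⱼ); the off-diagonal part of the true-score variance is the same as above.
True-score variance = [23²·0.60 + 21.5²·0.66 + 3.1²·0.82] + 325.983 = 630.365 + 325.983 = 956.348.
Reliability = 956.348 / 1326.84 = 0.721.

0.721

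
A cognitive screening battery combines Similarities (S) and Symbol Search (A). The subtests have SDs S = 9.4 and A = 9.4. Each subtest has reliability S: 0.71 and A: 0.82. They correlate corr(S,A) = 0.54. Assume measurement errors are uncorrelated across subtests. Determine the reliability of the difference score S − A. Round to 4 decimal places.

Var(S−A) = 9.4² + 9.4² − 2·9.4·9.4·0.54 = 176.72 − 95.4288 = 81.2912.
With uncorrelated errors the cross-covariances are all true-score covariance, so they carry over unchanged; only the diagonal terms shrink to ρᵢσᵢ².
True-score variance = [9.4²·0.71 + 9.4²·0.82] − 95.4288 = 135.191 − 95.4288 = 39.762.
Reliability = 39.762 / 81.2912 = 0.4891.

0.4891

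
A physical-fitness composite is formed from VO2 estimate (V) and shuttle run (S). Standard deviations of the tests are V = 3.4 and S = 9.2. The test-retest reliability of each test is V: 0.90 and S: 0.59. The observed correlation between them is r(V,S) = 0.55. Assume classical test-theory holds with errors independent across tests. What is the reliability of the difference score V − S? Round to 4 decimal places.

Var(V−S) = 3.4² + 9.2² − 2·3.4·9.2·0.55 = 96.2 − 34.408 = 61.792.
Because errors are independent across components, Cov(Tᵢ,Tⱼ) = Cov(Xᵢ,Xⱼ); the off-diagonal part of the true-score variance is the same as above.
True-score variance = [3.4²·0.90 + 9.2²·0.59] − 34.408 = 60.3416 − 34.408 = 25.9336.
Reliability = 25.9336 / 61.792 = 0.4197.

0.4197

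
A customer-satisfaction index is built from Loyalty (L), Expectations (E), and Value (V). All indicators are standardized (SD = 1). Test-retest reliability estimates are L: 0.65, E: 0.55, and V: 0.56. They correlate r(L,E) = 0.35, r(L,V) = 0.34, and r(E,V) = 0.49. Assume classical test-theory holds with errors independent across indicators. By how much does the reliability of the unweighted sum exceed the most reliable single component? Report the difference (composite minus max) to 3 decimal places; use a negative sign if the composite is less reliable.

Var(sum) = 3 + 2.36 = 5.36; true-score variance = 1.76 + 2.36 = 4.12; composite reliability = 0.7687.
Max component reliability = 0.6500.
Difference = 0.7687 − 0.6500 = 0.119.

0.119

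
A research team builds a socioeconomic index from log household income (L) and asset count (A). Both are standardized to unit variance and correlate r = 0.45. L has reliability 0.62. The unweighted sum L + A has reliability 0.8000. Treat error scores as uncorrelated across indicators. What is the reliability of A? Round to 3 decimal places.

Var(L+A) = 2 + 2·0.45 = 2.900.
True-score variance = ρ_L + ρ_A + 2·0.45, so 0.8000 = (0.62 + ρ_A + 0.90) / 2.900.
ρ_A = 0.8000·2.900 − 0.62 − 0.90 = 0.800.

0.800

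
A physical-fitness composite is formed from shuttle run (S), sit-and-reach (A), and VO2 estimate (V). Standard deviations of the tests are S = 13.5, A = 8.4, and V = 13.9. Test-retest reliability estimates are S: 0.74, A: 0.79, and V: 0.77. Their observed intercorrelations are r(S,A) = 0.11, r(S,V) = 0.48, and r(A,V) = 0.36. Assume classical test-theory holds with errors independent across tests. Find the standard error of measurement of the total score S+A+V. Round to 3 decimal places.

10.327

Var(total) = 446.02 + 289.159 = 735.179.
True-score variance = 339.379 + 289.159 = 628.538, so reliability = 0.8549.
Error variance = 735.179 − 628.538 = 106.641; SEM = √106.641 = 10.327.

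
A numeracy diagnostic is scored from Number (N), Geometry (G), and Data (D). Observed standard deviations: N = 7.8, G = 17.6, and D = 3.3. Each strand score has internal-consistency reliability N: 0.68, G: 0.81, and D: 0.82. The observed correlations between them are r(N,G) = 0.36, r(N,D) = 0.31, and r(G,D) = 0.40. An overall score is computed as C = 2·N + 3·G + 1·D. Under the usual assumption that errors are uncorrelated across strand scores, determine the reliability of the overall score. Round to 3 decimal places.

Var(C) = 2²·7.8² + 3²·17.6² + 3.3² + 2·[6·7.8·17.6·0.36 + 2·7.8·3.3·0.31 + 3·17.6·3.3·0.40] = 3042.09 + 764.359 = 3806.45.
With uncorrelated errors the cross-covariances are all true-score covariance, so they carry over unchanged; only the diagonal terms shrink to ρᵢσᵢ².
True-score variance = [2²·7.8²·0.68 + 3²·17.6²·0.81 + 3.3²·0.82] + 764.359 = 2432.57 + 764.359 = 3196.92.
Reliability = 3196.92 / 3806.45 = 0.840.

0.840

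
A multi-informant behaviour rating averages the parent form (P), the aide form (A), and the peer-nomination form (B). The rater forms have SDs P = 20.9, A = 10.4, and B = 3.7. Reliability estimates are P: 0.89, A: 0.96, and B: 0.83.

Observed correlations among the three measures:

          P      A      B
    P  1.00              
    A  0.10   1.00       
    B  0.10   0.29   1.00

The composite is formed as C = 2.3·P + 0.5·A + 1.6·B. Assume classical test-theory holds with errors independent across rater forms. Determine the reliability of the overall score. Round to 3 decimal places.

0.895

Var(C) = 2.3²·20.9² + 0.5²·10.4² + 1.6²·3.7² + 2·[1.15·20.9·10.4·0.10 + 3.68·20.9·3.7·0.10 + 0.8·10.4·3.7·0.29] = 2372.81 + 124.762 = 2497.57.
Under uncorrelated errors the observed covariances equal the true-score covariances, so only the own-variance terms attenuate.
True-score variance = [2.3²·20.9²·0.89 + 0.5²·10.4²·0.96 + 1.6²·3.7²·0.83] + 124.762 = 2111.59 + 124.762 = 2236.35.
Reliability = 2236.35 / 2497.57 = 0.895.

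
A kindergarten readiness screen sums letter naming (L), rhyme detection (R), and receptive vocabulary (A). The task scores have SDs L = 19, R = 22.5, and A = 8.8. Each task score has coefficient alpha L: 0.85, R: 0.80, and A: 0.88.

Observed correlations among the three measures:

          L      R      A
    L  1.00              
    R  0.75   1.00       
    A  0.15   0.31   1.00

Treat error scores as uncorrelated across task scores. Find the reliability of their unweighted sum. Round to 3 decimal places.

0.906

Var(L+R+A) = 19² + 22.5² + 8.8² + 2·[19·22.5·0.75 + 19·8.8·0.15 + 22.5·8.8·0.31] = 944.69 + 814.17 = 1758.86.
Because errors are independent across components, Cov(Tᵢ,Tⱼ) = Cov(Xᵢ,Xⱼ); the off-diagonal part of the true-score variance is the same as above.
True-score variance = [19²·0.85 + 22.5²·0.80 + 8.8²·0.88] + 814.17 = 779.997 + 814.17 = 1594.17.
Reliability = 1594.17 / 1758.86 = 0.906.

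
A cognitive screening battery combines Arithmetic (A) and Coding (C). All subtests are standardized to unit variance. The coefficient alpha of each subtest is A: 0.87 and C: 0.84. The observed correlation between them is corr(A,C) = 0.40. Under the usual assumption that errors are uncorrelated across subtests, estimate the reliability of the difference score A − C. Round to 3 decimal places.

Var(A−C) = 1 + 1 − 2·0.40 = 2 − 0.8 = 1.2.
With uncorrelated errors the cross-covariances are all true-score covariance, so they carry over unchanged; only the diagonal terms shrink to ρᵢσᵢ².
True-score variance = [0.87 + 0.84] − 0.8 = 1.71 − 0.8 = 0.91.
Reliability = 0.91 / 1.2 = 0.758.

0.758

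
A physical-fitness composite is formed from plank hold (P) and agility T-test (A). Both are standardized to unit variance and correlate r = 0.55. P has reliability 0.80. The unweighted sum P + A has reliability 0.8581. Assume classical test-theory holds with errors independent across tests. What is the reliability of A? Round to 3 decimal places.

Var(P+A) = 2 + 2·0.55 = 3.100.
True-score variance = ρ_P + ρ_A + 2·0.55, so 0.8581 = (0.80 + ρ_A + 1.10) / 3.100.
ρ_A = 0.8581·3.100 − 0.80 − 1.10 = 0.760.

0.760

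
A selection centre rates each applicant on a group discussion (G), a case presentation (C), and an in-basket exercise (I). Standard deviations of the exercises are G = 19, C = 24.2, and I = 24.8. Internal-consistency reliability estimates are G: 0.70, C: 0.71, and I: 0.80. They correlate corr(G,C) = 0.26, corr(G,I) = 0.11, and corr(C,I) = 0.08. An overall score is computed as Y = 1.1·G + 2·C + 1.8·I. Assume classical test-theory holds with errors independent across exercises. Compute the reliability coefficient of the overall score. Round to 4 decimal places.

Var(Y) = 1.1²·19² + 2²·24.2² + 1.8²·24.8² + 2·[2.2·19·24.2·0.26 + 1.98·19·24.8·0.11 + 3.6·24.2·24.8·0.08] = 4772.1 + 1076.96 = 5849.06.
With uncorrelated errors the cross-covariances are all true-score covariance, so they carry over unchanged; only the diagonal terms shrink to ρᵢσᵢ².
True-score variance = [1.1²·19²·0.70 + 2²·24.2²·0.71 + 1.8²·24.8²·0.80] + 1076.96 = 3563.17 + 1076.96 = 4640.13.
Reliability = 4640.13 / 5849.06 = 0.7933.

0.7933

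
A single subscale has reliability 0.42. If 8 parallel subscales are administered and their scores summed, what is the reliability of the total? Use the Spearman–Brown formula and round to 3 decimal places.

ρ_k = kρ / (1 + (k−1)ρ) = 8·0.42 / (1 + 7·0.42) = 3.360 / 3.940 = 0.853.

0.853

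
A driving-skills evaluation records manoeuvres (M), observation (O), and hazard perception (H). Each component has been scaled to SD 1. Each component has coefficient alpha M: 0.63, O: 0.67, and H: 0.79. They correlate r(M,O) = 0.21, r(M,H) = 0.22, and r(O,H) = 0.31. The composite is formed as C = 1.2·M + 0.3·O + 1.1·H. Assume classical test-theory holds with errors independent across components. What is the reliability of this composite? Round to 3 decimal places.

0.778

Var(C) = 1.2² + 0.3² + 1.1² + 2·[0.36·0.21 + 1.32·0.22 + 0.33·0.31] = 2.74 + 0.9366 = 3.6766.
With uncorrelated errors the cross-covariances are all true-score covariance, so they carry over unchanged; only the diagonal terms shrink to ρᵢσᵢ².
True-score variance = [1.2²·0.63 + 0.3²·0.67 + 1.1²·0.79] + 0.9366 = 1.9234 + 0.9366 = 2.86.
Reliability = 2.86 / 3.6766 = 0.778.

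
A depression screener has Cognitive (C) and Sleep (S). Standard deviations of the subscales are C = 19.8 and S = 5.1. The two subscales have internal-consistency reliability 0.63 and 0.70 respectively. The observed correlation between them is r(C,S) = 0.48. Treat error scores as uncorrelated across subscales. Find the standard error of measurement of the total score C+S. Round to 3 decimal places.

Var(total) = 418.05 + 96.9408 = 514.991.
True-score variance = 265.192 + 96.9408 = 362.133, so reliability = 0.7032.
Error variance = 514.991 − 362.133 = 152.858; SEM = √152.858 = 12.364.

12.364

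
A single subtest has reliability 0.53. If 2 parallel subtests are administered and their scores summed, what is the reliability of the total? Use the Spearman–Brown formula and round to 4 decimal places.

ρ_k = kρ / (1 + (k−1)ρ) = 2·0.53 / (1 + 1·0.53) = 1.060 / 1.530 = 0.6928.

0.6928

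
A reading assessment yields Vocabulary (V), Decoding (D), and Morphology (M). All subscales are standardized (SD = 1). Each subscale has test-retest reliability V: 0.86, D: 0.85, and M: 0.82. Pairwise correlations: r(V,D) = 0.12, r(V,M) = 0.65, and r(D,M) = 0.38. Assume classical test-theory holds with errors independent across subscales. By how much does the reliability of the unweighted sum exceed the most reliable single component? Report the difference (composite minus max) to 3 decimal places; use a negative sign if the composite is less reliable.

Var(sum) = 3 + 2.3 = 5.3; true-score variance = 2.53 + 2.3 = 4.83; composite reliability = 0.9113.
Max component reliability = 0.8600.
Difference = 0.9113 − 0.8600 = 0.051.

0.051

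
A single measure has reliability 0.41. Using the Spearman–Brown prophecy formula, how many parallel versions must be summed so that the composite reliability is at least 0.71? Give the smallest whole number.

4

k ≥ ρ*(1−ρ₁)/(ρ₁(1−ρ*)) = 0.71·0.59 / (0.41·0.29) = 3.523.
Smallest integer k = 4.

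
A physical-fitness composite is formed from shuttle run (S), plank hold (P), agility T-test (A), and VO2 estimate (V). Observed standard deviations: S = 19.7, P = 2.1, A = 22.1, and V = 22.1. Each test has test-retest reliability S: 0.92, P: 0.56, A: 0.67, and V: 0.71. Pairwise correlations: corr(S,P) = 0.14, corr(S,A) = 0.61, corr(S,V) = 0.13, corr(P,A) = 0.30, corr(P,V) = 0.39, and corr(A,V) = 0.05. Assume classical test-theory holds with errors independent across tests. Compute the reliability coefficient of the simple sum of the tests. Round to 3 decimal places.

Var(S+P+A+V) = 19.7² + 2.1² + 22.1² + 22.1² + 2·[19.7·2.1·0.14 + 19.7·22.1·0.61 + 19.7·22.1·0.13 + 2.1·22.1·0.30 + 2.1·22.1·0.39 + 22.1·22.1·0.05] = 1369.32 + 768.818 = 2138.14.
Under uncorrelated errors the observed covariances equal the true-score covariances, so only the own-variance terms attenuate.
True-score variance = [19.7²·0.92 + 2.1²·0.56 + 22.1²·0.67 + 22.1²·0.71] + 768.818 = 1033.52 + 768.818 = 1802.34.
Reliability = 1802.34 / 2138.14 = 0.843.

0.843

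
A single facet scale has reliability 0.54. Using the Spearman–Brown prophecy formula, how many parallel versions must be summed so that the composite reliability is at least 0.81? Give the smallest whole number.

k ≥ ρ*(1−ρ₁)/(ρ₁(1−ρ*)) = 0.81·0.46 / (0.54·0.19) = 3.632.
Smallest integer k = 4.

4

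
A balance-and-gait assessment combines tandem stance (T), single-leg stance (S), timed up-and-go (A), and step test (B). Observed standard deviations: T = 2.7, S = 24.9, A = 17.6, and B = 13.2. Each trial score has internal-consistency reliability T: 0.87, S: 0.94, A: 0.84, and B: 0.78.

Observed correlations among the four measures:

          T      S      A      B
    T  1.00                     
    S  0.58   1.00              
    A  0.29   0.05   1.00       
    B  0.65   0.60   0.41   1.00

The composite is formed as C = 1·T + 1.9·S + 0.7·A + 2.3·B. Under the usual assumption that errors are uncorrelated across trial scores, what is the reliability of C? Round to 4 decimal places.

Var(C) = 2.7² + 1.9²·24.9² + 0.7²·17.6² + 2.3²·13.2² + 2·[1.9·2.7·24.9·0.58 + 0.7·2.7·17.6·0.29 + 2.3·2.7·13.2·0.65 + 1.33·24.9·17.6·0.05 + 4.37·24.9·13.2·0.60 + 1.61·17.6·13.2·0.41] = 3319.04 + 2362.62 = 5681.66.
Under uncorrelated errors the observed covariances equal the true-score covariances, so only the own-variance terms attenuate.
True-score variance = [2.7²·0.87 + 1.9²·24.9²·0.94 + 0.7²·17.6²·0.84 + 2.3²·13.2²·0.78] + 2362.62 = 2956.73 + 2362.62 = 5319.35.
Reliability = 5319.35 / 5681.66 = 0.9362.

0.9362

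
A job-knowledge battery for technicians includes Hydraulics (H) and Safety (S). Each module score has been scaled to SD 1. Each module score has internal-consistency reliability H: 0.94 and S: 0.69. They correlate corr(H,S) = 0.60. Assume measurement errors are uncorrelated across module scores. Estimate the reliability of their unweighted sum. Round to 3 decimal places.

0.884

Var(H+S) = 2 + 2·[0.60] = 2 + 1.2 = 3.2.
Under uncorrelated errors the observed covariances equal the true-score covariances, so only the own-variance terms attenuate.
True-score variance = [0.94 + 0.69] + 1.2 = 1.63 + 1.2 = 2.83.
Reliability = 2.83 / 3.2 = 0.884.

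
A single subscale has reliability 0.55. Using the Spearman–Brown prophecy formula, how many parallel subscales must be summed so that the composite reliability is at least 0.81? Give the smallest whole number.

4

k ≥ ρ*(1−ρ₁)/(ρ₁(1−ρ*)) = 0.81·0.45 / (0.55·0.19) = 3.488.
Smallest integer k = 4.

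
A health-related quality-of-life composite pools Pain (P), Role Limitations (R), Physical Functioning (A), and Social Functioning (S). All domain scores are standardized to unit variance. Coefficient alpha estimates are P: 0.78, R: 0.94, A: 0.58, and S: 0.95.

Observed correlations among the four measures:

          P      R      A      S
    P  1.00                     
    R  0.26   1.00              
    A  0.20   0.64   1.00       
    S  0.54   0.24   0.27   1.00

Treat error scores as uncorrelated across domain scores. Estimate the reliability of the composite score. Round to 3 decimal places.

Var(P+R+A+S) = 4 + 2·[0.26 + 0.20 + 0.54 + 0.64 + 0.24 + 0.27] = 4 + 4.3 = 8.3.
Because errors are independent across components, Cov(Tᵢ,Tⱼ) = Cov(Xᵢ,Xⱼ); the off-diagonal part of the true-score variance is the same as above.
True-score variance = [0.78 + 0.94 + 0.58 + 0.95] + 4.3 = 3.25 + 4.3 = 7.55.
Reliability = 7.55 / 8.3 = 0.910.

0.910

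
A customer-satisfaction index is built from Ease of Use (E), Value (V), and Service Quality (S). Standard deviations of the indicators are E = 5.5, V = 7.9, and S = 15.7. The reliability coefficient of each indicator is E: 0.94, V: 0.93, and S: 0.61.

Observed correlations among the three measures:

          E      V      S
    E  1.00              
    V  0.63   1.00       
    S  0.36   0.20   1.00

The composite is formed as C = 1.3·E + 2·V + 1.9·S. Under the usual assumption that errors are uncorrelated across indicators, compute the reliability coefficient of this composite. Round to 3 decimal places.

Var(C) = 1.3²·5.5² + 2²·7.9² + 1.9²·15.7² + 2·[2.6·5.5·7.9·0.63 + 2.47·5.5·15.7·0.36 + 3.8·7.9·15.7·0.20] = 1190.59 + 484.433 = 1675.02.
With uncorrelated errors the cross-covariances are all true-score covariance, so they carry over unchanged; only the diagonal terms shrink to ρᵢσᵢ².
True-score variance = [1.3²·5.5²·0.94 + 2²·7.9²·0.93 + 1.9²·15.7²·0.61] + 484.433 = 823.016 + 484.433 = 1307.45.
Reliability = 1307.45 / 1675.02 = 0.781.

0.781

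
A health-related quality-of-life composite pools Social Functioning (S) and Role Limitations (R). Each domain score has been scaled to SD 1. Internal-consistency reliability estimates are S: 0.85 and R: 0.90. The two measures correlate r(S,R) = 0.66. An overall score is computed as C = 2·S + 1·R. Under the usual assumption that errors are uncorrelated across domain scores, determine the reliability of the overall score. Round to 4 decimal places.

Var(C) = 2² + 1 + 2·[2·0.66] = 5 + 2.64 = 7.64.
Under uncorrelated errors the observed covariances equal the true-score covariances, so only the own-variance terms attenuate.
True-score variance = [2²·0.85 + 0.90] + 2.64 = 4.3 + 2.64 = 6.94.
Reliability = 6.94 / 7.64 = 0.9084.

0.9084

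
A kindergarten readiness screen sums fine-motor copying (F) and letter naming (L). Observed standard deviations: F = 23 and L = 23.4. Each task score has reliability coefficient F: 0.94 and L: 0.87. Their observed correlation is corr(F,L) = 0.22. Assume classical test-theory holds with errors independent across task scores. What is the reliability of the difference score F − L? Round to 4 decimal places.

Var(F−L) = 23² + 23.4² − 2·23·23.4·0.22 = 1076.56 − 236.808 = 839.752.
Under uncorrelated errors the observed covariances equal the true-score covariances, so only the own-variance terms attenuate.
True-score variance = [23²·0.94 + 23.4²·0.87] − 236.808 = 973.637 − 236.808 = 736.829.
Reliability = 736.829 / 839.752 = 0.8774.

0.8774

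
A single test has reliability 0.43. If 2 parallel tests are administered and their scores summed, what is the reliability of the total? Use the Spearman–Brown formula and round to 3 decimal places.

ρ_k = kρ / (1 + (k−1)ρ) = 2·0.43 / (1 + 1·0.43) = 0.860 / 1.430 = 0.601.

0.601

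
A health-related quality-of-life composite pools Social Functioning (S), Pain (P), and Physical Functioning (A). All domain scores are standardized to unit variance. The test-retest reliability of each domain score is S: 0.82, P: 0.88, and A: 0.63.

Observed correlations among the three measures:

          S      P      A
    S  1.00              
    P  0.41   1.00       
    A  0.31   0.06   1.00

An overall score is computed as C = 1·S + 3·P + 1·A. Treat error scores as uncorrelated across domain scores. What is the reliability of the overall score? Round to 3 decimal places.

0.887

Var(C) = 1 + 3² + 1 + 2·[3·0.41 + 0.31 + 3·0.06] = 11 + 3.44 = 14.44.
With uncorrelated errors the cross-covariances are all true-score covariance, so they carry over unchanged; only the diagonal terms shrink to ρᵢσᵢ².
True-score variance = [0.82 + 3²·0.88 + 0.63] + 3.44 = 9.37 + 3.44 = 12.81.
Reliability = 12.81 / 14.44 = 0.887.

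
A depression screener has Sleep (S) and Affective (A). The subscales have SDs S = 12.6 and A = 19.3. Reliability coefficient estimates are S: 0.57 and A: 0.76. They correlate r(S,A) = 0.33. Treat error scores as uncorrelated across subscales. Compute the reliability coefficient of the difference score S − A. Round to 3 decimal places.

Var(S−A) = 12.6² + 19.3² − 2·12.6·19.3·0.33 = 531.25 − 160.499 = 370.751.
Under uncorrelated errors the observed covariances equal the true-score covariances, so only the own-variance terms attenuate.
True-score variance = [12.6²·0.57 + 19.3²·0.76] − 160.499 = 373.586 − 160.499 = 213.087.
Reliability = 213.087 / 370.751 = 0.575.

0.575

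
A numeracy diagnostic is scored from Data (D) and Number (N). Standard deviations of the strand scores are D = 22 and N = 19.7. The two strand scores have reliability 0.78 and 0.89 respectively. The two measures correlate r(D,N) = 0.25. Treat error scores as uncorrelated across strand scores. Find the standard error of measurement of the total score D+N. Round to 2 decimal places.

12.21

Var(total) = 872.09 + 216.7 = 1088.79.
True-score variance = 722.92 + 216.7 = 939.62, so reliability = 0.8630.
Error variance = 1088.79 − 939.62 = 149.17; SEM = √149.17 = 12.21.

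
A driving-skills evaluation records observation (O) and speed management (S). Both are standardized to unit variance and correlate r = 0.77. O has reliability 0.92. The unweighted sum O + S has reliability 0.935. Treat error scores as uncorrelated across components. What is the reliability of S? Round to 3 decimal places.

0.850

Var(O+S) = 2 + 2·0.77 = 3.540.
True-score variance = ρ_O + ρ_S + 2·0.77, so 0.935 = (0.92 + ρ_S + 1.54) / 3.540.
ρ_S = 0.935·3.540 − 0.92 − 1.54 = 0.850.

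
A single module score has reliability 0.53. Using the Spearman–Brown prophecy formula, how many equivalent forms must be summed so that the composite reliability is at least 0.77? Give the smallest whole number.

k ≥ ρ*(1−ρ₁)/(ρ₁(1−ρ*)) = 0.77·0.47 / (0.53·0.23) = 2.969.
Smallest integer k = 3.

3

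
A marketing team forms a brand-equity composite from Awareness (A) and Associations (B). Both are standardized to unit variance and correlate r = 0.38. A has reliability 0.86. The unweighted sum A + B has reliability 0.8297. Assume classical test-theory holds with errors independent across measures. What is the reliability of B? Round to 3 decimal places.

0.670

Var(A+B) = 2 + 2·0.38 = 2.760.
True-score variance = ρ_A + ρ_B + 2·0.38, so 0.8297 = (0.86 + ρ_B + 0.76) / 2.760.
ρ_B = 0.8297·2.760 − 0.86 − 0.76 = 0.670.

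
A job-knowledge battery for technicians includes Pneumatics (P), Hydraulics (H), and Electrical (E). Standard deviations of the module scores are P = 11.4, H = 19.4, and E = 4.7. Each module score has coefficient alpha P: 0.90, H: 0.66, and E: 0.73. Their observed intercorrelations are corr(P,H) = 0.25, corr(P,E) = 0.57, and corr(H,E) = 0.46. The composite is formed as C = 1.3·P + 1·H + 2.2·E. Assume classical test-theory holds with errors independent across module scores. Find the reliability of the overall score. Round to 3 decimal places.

Var(C) = 1.3²·11.4² + 19.4² + 2.2²·4.7² + 2·[1.3·11.4·19.4·0.25 + 2.86·11.4·4.7·0.57 + 2.2·19.4·4.7·0.46] = 702.908 + 502.995 = 1205.9.
Under uncorrelated errors the observed covariances equal the true-score covariances, so only the own-variance terms attenuate.
True-score variance = [1.3²·11.4²·0.90 + 19.4²·0.66 + 2.2²·4.7²·0.73] + 502.995 = 524.115 + 502.995 = 1027.11.
Reliability = 1027.11 / 1205.9 = 0.852.

0.852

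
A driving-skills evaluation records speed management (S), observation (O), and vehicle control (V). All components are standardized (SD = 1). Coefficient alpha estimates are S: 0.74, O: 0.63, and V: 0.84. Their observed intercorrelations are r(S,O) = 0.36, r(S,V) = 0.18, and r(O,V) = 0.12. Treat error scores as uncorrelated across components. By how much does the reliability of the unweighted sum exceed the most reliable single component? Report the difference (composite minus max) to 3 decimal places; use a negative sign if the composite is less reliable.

-0.023

Var(sum) = 3 + 1.32 = 4.32; true-score variance = 2.21 + 1.32 = 3.53; composite reliability = 0.8171.
Max component reliability = 0.8400.
Difference = 0.8171 − 0.8400 = -0.023.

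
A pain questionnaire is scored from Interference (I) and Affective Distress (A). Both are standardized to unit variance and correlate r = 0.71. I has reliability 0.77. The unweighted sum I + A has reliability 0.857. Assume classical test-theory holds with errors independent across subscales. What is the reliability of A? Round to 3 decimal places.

0.741

Var(I+A) = 2 + 2·0.71 = 3.420.
True-score variance = ρ_I + ρ_A + 2·0.71, so 0.857 = (0.77 + ρ_A + 1.42) / 3.420.
ρ_A = 0.857·3.420 − 0.77 − 1.42 = 0.741.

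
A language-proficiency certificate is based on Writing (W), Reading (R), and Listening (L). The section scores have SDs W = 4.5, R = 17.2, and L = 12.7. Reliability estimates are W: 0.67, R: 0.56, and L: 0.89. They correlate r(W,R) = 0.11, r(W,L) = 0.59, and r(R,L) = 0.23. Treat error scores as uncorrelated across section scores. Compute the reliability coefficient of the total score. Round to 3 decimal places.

Var(W+R+L) = 4.5² + 17.2² + 12.7² + 2·[4.5·17.2·0.11 + 4.5·12.7·0.59 + 17.2·12.7·0.23] = 477.38 + 184.947 = 662.327.
Under uncorrelated errors the observed covariances equal the true-score covariances, so only the own-variance terms attenuate.
True-score variance = [4.5²·0.67 + 17.2²·0.56 + 12.7²·0.89] + 184.947 = 322.786 + 184.947 = 507.733.
Reliability = 507.733 / 662.327 = 0.767.

0.767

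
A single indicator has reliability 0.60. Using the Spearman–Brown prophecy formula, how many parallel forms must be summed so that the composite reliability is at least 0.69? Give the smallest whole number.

k ≥ ρ*(1−ρ₁)/(ρ₁(1−ρ*)) = 0.69·0.40 / (0.60·0.31) = 1.484.
Smallest integer k = 2.

2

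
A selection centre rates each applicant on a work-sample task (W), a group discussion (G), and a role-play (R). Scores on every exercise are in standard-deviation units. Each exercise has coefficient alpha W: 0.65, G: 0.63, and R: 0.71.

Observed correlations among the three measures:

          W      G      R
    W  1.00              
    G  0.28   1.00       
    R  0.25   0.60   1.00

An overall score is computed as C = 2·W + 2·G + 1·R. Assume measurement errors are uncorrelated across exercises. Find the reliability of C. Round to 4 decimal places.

Var(C) = 2² + 2² + 1 + 2·[4·0.28 + 2·0.25 + 2·0.60] = 9 + 5.64 = 14.64.
Under uncorrelated errors the observed covariances equal the true-score covariances, so only the own-variance terms attenuate.
True-score variance = [2²·0.65 + 2²·0.63 + 0.71] + 5.64 = 5.83 + 5.64 = 11.47.
Reliability = 11.47 / 14.64 = 0.7835.

0.7835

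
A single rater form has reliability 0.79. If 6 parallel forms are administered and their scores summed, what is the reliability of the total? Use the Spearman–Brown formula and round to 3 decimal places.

ρ_k = kρ / (1 + (k−1)ρ) = 6·0.79 / (1 + 5·0.79) = 4.740 / 4.950 = 0.958.

0.958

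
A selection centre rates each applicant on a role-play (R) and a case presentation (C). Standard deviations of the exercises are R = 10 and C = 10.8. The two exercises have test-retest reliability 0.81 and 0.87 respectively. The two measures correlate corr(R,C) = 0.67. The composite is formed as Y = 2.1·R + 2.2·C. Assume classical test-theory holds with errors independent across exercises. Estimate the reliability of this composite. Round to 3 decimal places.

Var(Y) = 2.1²·10² + 2.2²·10.8² + 2·[4.62·10·10.8·0.67] = 1005.54 + 668.606 = 1674.14.
Under uncorrelated errors the observed covariances equal the true-score covariances, so only the own-variance terms attenuate.
True-score variance = [2.1²·10²·0.81 + 2.2²·10.8²·0.87] + 668.606 = 848.358 + 668.606 = 1516.96.
Reliability = 1516.96 / 1674.14 = 0.906.

0.906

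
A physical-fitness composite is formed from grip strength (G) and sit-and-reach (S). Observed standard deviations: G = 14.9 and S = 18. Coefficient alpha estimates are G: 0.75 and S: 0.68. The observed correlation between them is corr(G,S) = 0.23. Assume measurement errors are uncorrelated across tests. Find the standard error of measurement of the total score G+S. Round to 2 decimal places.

Var(total) = 546.01 + 123.372 = 669.382.
True-score variance = 386.828 + 123.372 = 510.2, so reliability = 0.7622.
Error variance = 669.382 − 510.2 = 159.182; SEM = √159.182 = 12.62.

12.62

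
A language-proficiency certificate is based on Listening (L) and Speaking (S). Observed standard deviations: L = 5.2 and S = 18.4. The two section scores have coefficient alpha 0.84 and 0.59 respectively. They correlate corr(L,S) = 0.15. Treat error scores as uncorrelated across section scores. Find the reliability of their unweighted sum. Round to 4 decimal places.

0.6370

Var(L+S) = 5.2² + 18.4² + 2·[5.2·18.4·0.15] = 365.6 + 28.704 = 394.304.
Because errors are independent across components, Cov(Tᵢ,Tⱼ) = Cov(Xᵢ,Xⱼ); the off-diagonal part of the true-score variance is the same as above.
True-score variance = [5.2²·0.84 + 18.4²·0.59] + 28.704 = 222.464 + 28.704 = 251.168.
Reliability = 251.168 / 394.304 = 0.6370.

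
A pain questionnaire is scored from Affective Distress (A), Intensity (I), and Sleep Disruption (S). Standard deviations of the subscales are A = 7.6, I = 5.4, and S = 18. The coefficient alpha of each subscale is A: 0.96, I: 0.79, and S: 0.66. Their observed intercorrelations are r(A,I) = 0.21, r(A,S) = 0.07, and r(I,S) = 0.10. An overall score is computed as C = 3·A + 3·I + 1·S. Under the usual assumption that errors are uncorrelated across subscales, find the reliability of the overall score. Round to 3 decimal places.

0.865

Var(C) = 3²·7.6² + 3²·5.4² + 18² + 2·[9·7.6·5.4·0.21 + 3·7.6·18·0.07 + 3·5.4·18·0.10] = 1106.28 + 270.907 = 1377.19.
Under uncorrelated errors the observed covariances equal the true-score covariances, so only the own-variance terms attenuate.
True-score variance = [3²·7.6²·0.96 + 3²·5.4²·0.79 + 18²·0.66] + 270.907 = 920.214 + 270.907 = 1191.12.
Reliability = 1191.12 / 1377.19 = 0.865.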